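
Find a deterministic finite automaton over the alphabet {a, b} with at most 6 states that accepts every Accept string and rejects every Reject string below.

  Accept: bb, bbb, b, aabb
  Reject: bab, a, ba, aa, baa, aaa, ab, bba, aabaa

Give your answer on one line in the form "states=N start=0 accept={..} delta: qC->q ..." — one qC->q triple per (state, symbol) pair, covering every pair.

Grow the machine one transition at a time. Run the examples from 0; the earliest place one falls off (shortest prefix, ties alphabetical) gets sent to the lowest-numbered state that keeps every Accept/Reject pair distinguishable — a pair clashes when both reach the same state with identical unread suffix — and to a fresh state only if none does.
a: 0a undefined. 0a->0: no, b/ab meet in 0 with "b" left. Open state 1: 0a->1.
b: 0b undefined. 0b->0: ok.
aa: 1a undefined. 1a->0: no, bb/aa meet in 0. 1a->1: ok.
ab: 1b undefined. 1b->0: no, bb/bab meet in 0. 1b->1: no, aabb/bab meet in 1. Open state 2: 1b->2.
aaba: 2a undefined. 2a->0: ok.
aabb: 2b undefined. 2b->0: ok.
All examples now run through 3 states with every (state, symbol) defined. Accept strings end in {0}, Reject strings end in {1,2}; accept={0}.

states=3 start=0 accept={0} delta: 0a->1 0b->0 1a->1 1b->2 2a->0 2b->0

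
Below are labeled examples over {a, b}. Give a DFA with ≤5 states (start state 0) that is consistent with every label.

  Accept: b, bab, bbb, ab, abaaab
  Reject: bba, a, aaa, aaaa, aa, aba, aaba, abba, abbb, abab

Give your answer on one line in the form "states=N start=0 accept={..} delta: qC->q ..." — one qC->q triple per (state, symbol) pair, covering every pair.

Grow the machine one transition at a time. Run the examples from 0; the earliest place one falls off (shortest prefix, ties alphabetical) gets sent to the lowest-numbered state that keeps every Accept/Reject pair distinguishable — a pair clashes when both reach the same state with identical unread suffix — and to a fresh state only if none does.
a: 0a undefined. 0a->0: no, bab/abab meet in 0 with "bab" left. Open state 1: 0a->1.
b: 0b undefined. 0b->0: ok.
aa: 1a undefined. 1a->0: no, b/aaaa meet in 0. 1a->1: ok.
ab: 1b undefined. 1b->0: no, b/abbb meet in 0. 1b->1: no, bab/bba meet in 1. Open state 2: 1b->2.
aba: 2a undefined. 2a->0: no, b/aba meet in 0. 2a->1: no, bab/abab meet in 2. 2a->2: no, bab/aba meet in 2. Open state 3: 2a->3.
abb: 2b undefined. 2b->0: no, b/abbb meet in 0. 2b->1: no, bab/abbb meet in 2. 2b->2: no, bab/abbb meet in 2. 2b->3: ok.
abaa: 3a undefined. 3a->0: no, b/abba meet in 0. 3a->1: ok.
abab: 3b undefined. 3b->0: no, b/abbb meet in 0. 3b->1: ok.
All examples now run through 4 states with every (state, symbol) defined. Accept strings end in {0,2}, Reject strings end in {1,3}; accept={0,2}.

states=4 start=0 accept={0,2} delta: 0a->1 0b->0 1a->1 1b->2 2a->3 2b->3 3a->1 3b->1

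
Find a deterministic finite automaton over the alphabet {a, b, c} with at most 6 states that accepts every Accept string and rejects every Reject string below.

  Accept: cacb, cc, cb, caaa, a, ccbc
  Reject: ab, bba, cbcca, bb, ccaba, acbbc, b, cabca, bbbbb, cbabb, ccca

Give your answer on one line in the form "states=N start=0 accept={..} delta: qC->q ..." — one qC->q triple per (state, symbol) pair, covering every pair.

State merging on the prefix tree: take the shortest (then alphabetical) example prefix whose next move is undefined and point that move at state 0, else 1, else 2, ...; a target is out if some Accept/Reject pair would then sit in one state with the same input left (inseparable). If every existing state is out, open a new one.
a: 0a undefined. 0a->0: ok.
b: 0b undefined. 0b->0: no, a/ab meet in 0. Open state 1: 0b->1.
c: 0c undefined. 0c->0: no, cacb/ab meet in 1. 0c->1: no, cb/bb meet in 1 with "b" left. Open state 2: 0c->2.
bb: 1b undefined. 1b->0: no, a/bba meet in 0. 1b->1: ok.
ca: 2a undefined. 2a->0: ok.
cb: 2b undefined. 2b->0: ok.
cc: 2c undefined. 2c->0: no, cacb/cbcca meet in 0. 2c->1: no, cc/ab meet in 1. 2c->2: no, cacb/cbcca meet in 0. Open state 3: 2c->3.
bba: 1a undefined. 1a->0: no, cacb/bba meet in 0. 1a->1: ok.
cca: 3a undefined. 3a->0: no, cacb/cbcca meet in 0. 3a->1: ok.
ccb: 3b undefined. 3b->0: ok.
ccc: 3c undefined. 3c->0: no, cacb/ccca meet in 0. 3c->1: ok.
cabc: 1c undefined. 1c->0: no, cacb/acbbc meet in 0. 1c->1: ok.
All examples now run through 4 states with every (state, symbol) defined. Accept strings end in {0,2,3}, Reject strings end in {1}; accept={0,2,3}.

states=4 start=0 accept={0,2,3} delta: 0a->0 0b->1 0c->2 1a->1 1b->1 1c->1 2a->0 2b->0 2c->3 3a->1 3b->0 3c->1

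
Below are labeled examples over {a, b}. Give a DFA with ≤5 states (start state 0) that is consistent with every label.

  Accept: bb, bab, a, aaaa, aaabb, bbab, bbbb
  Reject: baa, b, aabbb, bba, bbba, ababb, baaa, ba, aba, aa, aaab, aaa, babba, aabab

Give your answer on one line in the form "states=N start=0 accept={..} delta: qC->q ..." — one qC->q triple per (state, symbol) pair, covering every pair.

states=5 start=0 accept={1,4} delta: 0a->1 0b->2 1a->3 1b->1 2a->2 2b->1 3a->0 3b->4 4a->0 4b->0

State merging on the prefix tree: take the shortest (then alphabetical) example prefix whose next move is undefined and point that move at state 0, else 1, else 2, ...; a target is out if some Accept/Reject pair would then sit in one state with the same input left (inseparable). If every existing state is out, open a new one.
a: 0a undefined. 0a->0: no, bab/aabab meet in 0 with "bab" left. Open state 1: 0a->1.
b: 0b undefined. 0b->0: no, bb/b meet in 0. 0b->1: no, a/b meet in 1. Open state 2: 0b->2.
aa: 1a undefined. 1a->0: no, bab/aabab meet in 2 with "ab" left. 1a->1: no, a/aa meet in 1. 1a->2: no, bab/aaab meet in 2 with "ab" left. Open state 3: 1a->3.
ab: 1b undefined. 1b->0: no, a/aba meet in 1. 1b->1: ok.
ba: 2a undefined. 2a->0: no, bab/b meet in 2. 2a->1: no, bab/ba meet in 1. 2a->2: ok.
bb: 2b undefined. 2b->0: no, a/bba meet in 1. 2b->1: ok.
aaa: 3a undefined. 3a->0: ok.
aab: 3b undefined. 3b->0: no, bb/aabbb meet in 1. 3b->1: no, bb/aabbb meet in 1. 3b->2: no, bb/aabbb meet in 1. 3b->3: no, bbab/aabbb meet in 3. Open state 4: 3b->4.
aaba: 4a undefined. 4a->0: ok.
aabb: 4b undefined. 4b->0: ok.
All examples now run through 5 states with every (state, symbol) defined. Accept strings end in {1,4}, Reject strings end in {0,2,3}; accept={1,4}.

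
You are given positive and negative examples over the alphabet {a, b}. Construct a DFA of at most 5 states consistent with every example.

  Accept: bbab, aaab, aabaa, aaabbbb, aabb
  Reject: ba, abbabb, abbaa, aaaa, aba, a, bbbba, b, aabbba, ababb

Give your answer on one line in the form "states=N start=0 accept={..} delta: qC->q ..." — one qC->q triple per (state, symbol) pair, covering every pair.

states=5 start=0 accept={2,4} delta: 0a->1 0b->0 1a->1 1b->2 2a->3 2b->4 3a->2 3b->0 4a->0 4b->1

State merging on the prefix tree: take the shortest (then alphabetical) example prefix whose next move is undefined and point that move at state 0, else 1, else 2, ...; a target is out if some Accept/Reject pair would then sit in one state with the same input left (inseparable). If every existing state is out, open a new one.
a: 0a undefined. 0a->0: no, aaab/b meet in 0 with "b" left. Open state 1: 0a->1.
b: 0b undefined. 0b->0: ok.
aa: 1a undefined. 1a->0: no, aabaa/aaaa meet in 0. 1a->1: ok.
ab: 1b undefined. 1b->0: no, bbab/abbabb meet in 0. 1b->1: no, bbab/ba meet in 1. Open state 2: 1b->2.
aba: 2a undefined. 2a->0: no, aabaa/ba meet in 1. 2a->1: no, aabaa/ba meet in 1. 2a->2: no, bbab/aba meet in 2. Open state 3: 2a->3.
abb: 2b undefined. 2b->0: no, aaabbbb/abbabb meet in 0. 2b->1: no, aaabbbb/ba meet in 1. 2b->2: no, aabaa/abbaa meet in 3 with "a" left. 2b->3: no, aaabbbb/ababb meet in 3 with "bb" left. Open state 4: 2b->4.
abab: 3b undefined. 3b->0: ok.
abba: 4a undefined. 4a->0: ok.
aabaa: 3a undefined. 3a->0: no, aabaa/abbabb meet in 0. 3a->1: no, aabaa/ba meet in 1. 3a->2: ok.
aabbb: 4b undefined. 4b->0: no, aaabbbb/abbabb meet in 0. 4b->1: ok.
All examples now run through 5 states with every (state, symbol) defined. Accept strings end in {2,4}, Reject strings end in {0,1,3}; accept={2,4}.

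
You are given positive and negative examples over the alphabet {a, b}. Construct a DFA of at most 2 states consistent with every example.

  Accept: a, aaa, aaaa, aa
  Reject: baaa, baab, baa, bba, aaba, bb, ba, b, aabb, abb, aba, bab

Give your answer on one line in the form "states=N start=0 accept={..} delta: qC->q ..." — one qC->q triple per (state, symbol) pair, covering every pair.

states=2 start=0 accept={0} delta: 0a->0 0b->1 1a->1 1b->1

Grow the machine one transition at a time. Run the examples from 0; the earliest place one falls off (shortest prefix, ties alphabetical) gets sent to the lowest-numbered state that keeps every Accept/Reject pair distinguishable — a pair clashes when both reach the same state with identical unread suffix — and to a fresh state only if none does.
a: 0a undefined. 0a->0: ok.
b: 0b undefined. 0b->0: no, a/baaa meet in 0. Open state 1: 0b->1.
ba: 1a undefined. 1a->0: no, a/baaa meet in 0. 1a->1: ok.
bb: 1b undefined. 1b->0: no, a/baab meet in 0. 1b->1: ok.
All examples now run through 2 states with every (state, symbol) defined. Accept strings end in {0}, Reject strings end in {1}; accept={0}.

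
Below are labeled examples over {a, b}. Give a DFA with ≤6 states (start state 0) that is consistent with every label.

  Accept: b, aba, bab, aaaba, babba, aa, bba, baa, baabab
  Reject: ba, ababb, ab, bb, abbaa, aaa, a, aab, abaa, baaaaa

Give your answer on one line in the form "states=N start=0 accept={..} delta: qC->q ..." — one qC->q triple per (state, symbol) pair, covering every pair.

states=5 start=0 accept={0,2,4} delta: 0a->1 0b->2 1a->2 1b->1 2a->3 2b->1 3a->0 3b->4 4a->0 4b->1

Grow the machine one transition at a time. Run the examples from 0; the earliest place one falls off (shortest prefix, ties alphabetical) gets sent to the lowest-numbered state that keeps every Accept/Reject pair distinguishable — a pair clashes when both reach the same state with identical unread suffix — and to a fresh state only if none does.
a: 0a undefined. 0a->0: no, b/ab meet in 0 with "b" left. Open state 1: 0a->1.
b: 0b undefined. 0b->0: no, b/bb meet in 0. 0b->1: no, b/a meet in 1. Open state 2: 0b->2.
aa: 1a undefined. 1a->0: no, b/aab meet in 2. 1a->1: no, aa/aaa meet in 1. 1a->2: ok.
ab: 1b undefined. 1b->0: no, b/ababb meet in 2. 1b->1: ok.
ba: 2a undefined. 2a->0: no, aaaba/ba meet in 0. 2a->1: no, bab/ba meet in 1. 2a->2: no, b/ba meet in 2. Open state 3: 2a->3.
bb: 2b undefined. 2b->0: no, b/ababb meet in 2. 2b->1: ok.
baa: 3a undefined. 3a->0: ok.
bab: 3b undefined. 3b->0: no, aaaba/ababb meet in 1. 3b->1: no, bab/ababb meet in 1. 3b->2: no, aaaba/ba meet in 3. 3b->3: no, bab/ba meet in 3. Open state 4: 3b->4.
babb: 4b undefined. 4b->0: no, babba/ababb meet in 1. 4b->1: ok.
aaaba: 4a undefined. 4a->0: ok.
All examples now run through 5 states with every (state, symbol) defined. Accept strings end in {0,2,4}, Reject strings end in {1,3}; accept={0,2,4}.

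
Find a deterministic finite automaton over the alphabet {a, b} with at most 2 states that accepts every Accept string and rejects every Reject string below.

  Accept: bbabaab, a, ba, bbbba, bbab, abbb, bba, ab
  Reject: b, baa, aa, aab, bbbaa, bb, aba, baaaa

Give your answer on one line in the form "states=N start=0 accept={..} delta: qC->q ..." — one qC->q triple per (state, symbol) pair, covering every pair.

states=2 start=0 accept={1} delta: 0a->1 0b->0 1a->0 1b->1

State merging on the prefix tree: take the shortest (then alphabetical) example prefix whose next move is undefined and point that move at state 0, else 1, else 2, ...; a target is out if some Accept/Reject pair would then sit in one state with the same input left (inseparable). If every existing state is out, open a new one.
a: 0a undefined. 0a->0: no, a/aa meet in 0. Open state 1: 0a->1.
b: 0b undefined. 0b->0: ok.
aa: 1a undefined. 1a->0: ok.
ab: 1b undefined. 1b->0: no, bbabaab/b meet in 0. 1b->1: ok.
All examples now run through 2 states with every (state, symbol) defined. Accept strings end in {1}, Reject strings end in {0}; accept={1}.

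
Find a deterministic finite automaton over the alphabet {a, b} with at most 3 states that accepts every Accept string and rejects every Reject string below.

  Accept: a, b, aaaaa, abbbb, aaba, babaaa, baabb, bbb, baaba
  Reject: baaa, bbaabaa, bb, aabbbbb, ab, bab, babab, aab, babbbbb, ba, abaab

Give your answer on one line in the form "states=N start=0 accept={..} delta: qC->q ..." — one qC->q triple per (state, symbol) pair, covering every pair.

states=3 start=0 accept={1} delta: 0a->1 0b->1 1a->2 1b->0 2a->1 2b->0

Grow the machine one transition at a time. Run the examples from 0; the earliest place one falls off (shortest prefix, ties alphabetical) gets sent to the lowest-numbered state that keeps every Accept/Reject pair distinguishable — a pair clashes when both reach the same state with identical unread suffix — and to a fresh state only if none does.
a: 0a undefined. 0a->0: no, b/ab meet in 0 with "b" left. Open state 1: 0a->1.
b: 0b undefined. 0b->0: no, a/ba meet in 1. 0b->1: ok.
aa: 1a undefined. 1a->0: no, a/bab meet in 1. 1a->1: no, a/baaa meet in 1. Open state 2: 1a->2.
ab: 1b undefined. 1b->0: ok.
aaa: 2a undefined. 2a->0: no, a/baaa meet in 1. 2a->1: ok.
aab: 2b undefined. 2b->0: ok.
All examples now run through 3 states with every (state, symbol) defined. Accept strings end in {1}, Reject strings end in {0,2}; accept={1}.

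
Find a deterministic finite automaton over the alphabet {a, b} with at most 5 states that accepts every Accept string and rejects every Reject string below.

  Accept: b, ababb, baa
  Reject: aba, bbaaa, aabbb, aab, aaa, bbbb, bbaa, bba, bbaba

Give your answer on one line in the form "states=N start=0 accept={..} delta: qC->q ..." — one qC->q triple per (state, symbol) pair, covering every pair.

states=3 start=0 accept={2} delta: 0a->1 0b->2 1a->1 1b->0 2a->2 2b->0

Grow the machine one transition at a time. Run the examples from 0; the earliest place one falls off (shortest prefix, ties alphabetical) gets sent to the lowest-numbered state that keeps every Accept/Reject pair distinguishable — a pair clashes when both reach the same state with identical unread suffix — and to a fresh state only if none does.
a: 0a undefined. 0a->0: no, b/aab meet in 0 with "b" left. Open state 1: 0a->1.
b: 0b undefined. 0b->0: no, b/bbbb meet in 0. 0b->1: no, baa/aaa meet in 1 with "aa" left. Open state 2: 0b->2.
aa: 1a undefined. 1a->0: no, b/aab meet in 2. 1a->1: ok.
ab: 1b undefined. 1b->0: ok.
ba: 2a undefined. 2a->0: no, baa/aba meet in 1. 2a->1: no, baa/aba meet in 1. 2a->2: ok.
bb: 2b undefined. 2b->0: ok.
All examples now run through 3 states with every (state, symbol) defined. Accept strings end in {2}, Reject strings end in {0,1}; accept={2}.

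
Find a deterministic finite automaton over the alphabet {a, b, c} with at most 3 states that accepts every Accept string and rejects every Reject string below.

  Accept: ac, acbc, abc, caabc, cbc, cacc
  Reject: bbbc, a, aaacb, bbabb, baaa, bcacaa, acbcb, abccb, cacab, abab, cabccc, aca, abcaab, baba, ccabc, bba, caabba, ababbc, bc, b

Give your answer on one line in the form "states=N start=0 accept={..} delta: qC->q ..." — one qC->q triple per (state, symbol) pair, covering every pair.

State merging on the prefix tree: take the shortest (then alphabetical) example prefix whose next move is undefined and point that move at state 0, else 1, else 2, ...; a target is out if some Accept/Reject pair would then sit in one state with the same input left (inseparable). If every existing state is out, open a new one.
a: 0a undefined. 0a->0: no, abc/bc meet in 0 with "bc" left. Open state 1: 0a->1.
b: 0b undefined. 0b->0: ok.
c: 0c undefined. 0c->0: no, abc/ccabc meet in 1 with "bc" left. 0c->1: ok.
aa: 1a undefined. 1a->0: ok.
ab: 1b undefined. 1b->0: no, abc/bbbc meet in 1. 1b->1: ok.
ac: 1c undefined. 1c->0: no, ac/aaacb meet in 0. 1c->1: no, ac/bbbc meet in 1. Open state 2: 1c->2.
aca: 2a undefined. 2a->0: ok.
acb: 2b undefined. 2b->0: no, acbc/bbbc meet in 1. 2b->1: ok.
abcc: 2c undefined. 2c->0: ok.
All examples now run through 3 states with every (state, symbol) defined. Accept strings end in {2}, Reject strings end in {0,1}; accept={2}.

states=3 start=0 accept={2} delta: 0a->1 0b->0 0c->1 1a->0 1b->1 1c->2 2a->0 2b->1 2c->0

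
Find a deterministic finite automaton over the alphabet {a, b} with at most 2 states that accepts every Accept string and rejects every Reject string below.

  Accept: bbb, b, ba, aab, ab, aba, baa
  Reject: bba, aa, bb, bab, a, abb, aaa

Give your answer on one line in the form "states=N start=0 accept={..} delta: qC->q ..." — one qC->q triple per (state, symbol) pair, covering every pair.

states=2 start=0 accept={1} delta: 0a->0 0b->1 1a->1 1b->0

State merging on the prefix tree: take the shortest (then alphabetical) example prefix whose next move is undefined and point that move at state 0, else 1, else 2, ...; a target is out if some Accept/Reject pair would then sit in one state with the same input left (inseparable). If every existing state is out, open a new one.
a: 0a undefined. 0a->0: ok.
b: 0b undefined. 0b->0: no, bbb/bba meet in 0. Open state 1: 0b->1.
ba: 1a undefined. 1a->0: no, b/bab meet in 1. 1a->1: ok.
bb: 1b undefined. 1b->0: ok.
All examples now run through 2 states with every (state, symbol) defined. Accept strings end in {1}, Reject strings end in {0}; accept={1}.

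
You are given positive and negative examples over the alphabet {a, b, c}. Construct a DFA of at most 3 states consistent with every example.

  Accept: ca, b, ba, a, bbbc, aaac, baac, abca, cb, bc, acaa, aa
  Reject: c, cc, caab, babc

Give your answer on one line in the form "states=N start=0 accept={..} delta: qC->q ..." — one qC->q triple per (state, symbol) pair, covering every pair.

states=2 start=0 accept={1} delta: 0a->1 0b->1 0c->0 1a->1 1b->0 1c->1

Fold the examples into a partial DFA from state 0: repeatedly fix the first undefined (state, symbol) met by the shortest-then-alphabetical prefix, trying targets in increasing order and rejecting any under which an Accept and a Reject string meet in one state with the same remainder; add a state when all current targets are rejected. Accepting states are where Accept strings end.
a: 0a undefined. 0a->0: no, aaac/c meet in 0 with "c" left. Open state 1: 0a->1.
b: 0b undefined. 0b->0: no, bbbc/c meet in 0 with "c" left. 0b->1: ok.
c: 0c undefined. 0c->0: ok.
aa: 1a undefined. 1a->0: no, ca/caab meet in 1. 1a->1: ok.
ab: 1b undefined. 1b->0: ok.
ac: 1c undefined. 1c->0: no, bbbc/c meet in 0. 1c->1: ok.
All examples now run through 2 states with every (state, symbol) defined. Accept strings end in {1}, Reject strings end in {0}; accept={1}.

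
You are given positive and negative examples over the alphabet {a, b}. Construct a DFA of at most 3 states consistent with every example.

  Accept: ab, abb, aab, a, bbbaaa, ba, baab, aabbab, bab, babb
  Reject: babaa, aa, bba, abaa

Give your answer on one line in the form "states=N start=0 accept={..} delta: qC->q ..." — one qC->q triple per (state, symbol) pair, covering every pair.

states=3 start=0 accept={1,2} delta: 0a->1 0b->2 1a->0 1b->2 2a->1 2b->1

Fold the examples into a partial DFA from state 0: repeatedly fix the first undefined (state, symbol) met by the shortest-then-alphabetical prefix, trying targets in increasing order and rejecting any under which an Accept and a Reject string meet in one state with the same remainder; add a state when all current targets are rejected. Accepting states are where Accept strings end.
a: 0a undefined. 0a->0: no, a/aa meet in 0. Open state 1: 0a->1.
b: 0b undefined. 0b->0: no, a/bba meet in 1. 0b->1: no, ba/aa meet in 1 with "a" left. Open state 2: 0b->2.
aa: 1a undefined. 1a->0: ok.
ab: 1b undefined. 1b->0: no, ab/aa meet in 0. 1b->1: no, ab/abaa meet in 1. 1b->2: ok.
ba: 2a undefined. 2a->0: no, a/babaa meet in 1. 2a->1: ok.
bb: 2b undefined. 2b->0: no, abb/babaa meet in 0. 2b->1: ok.
All examples now run through 3 states with every (state, symbol) defined. Accept strings end in {1,2}, Reject strings end in {0}; accept={1,2}.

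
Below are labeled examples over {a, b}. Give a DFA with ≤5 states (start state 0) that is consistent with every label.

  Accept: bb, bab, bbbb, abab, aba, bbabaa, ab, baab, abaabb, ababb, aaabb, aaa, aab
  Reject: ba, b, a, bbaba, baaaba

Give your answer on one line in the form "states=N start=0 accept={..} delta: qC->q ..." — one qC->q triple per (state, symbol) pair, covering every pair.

State merging on the prefix tree: take the shortest (then alphabetical) example prefix whose next move is undefined and point that move at state 0, else 1, else 2, ...; a target is out if some Accept/Reject pair would then sit in one state with the same input left (inseparable). If every existing state is out, open a new one.
a: 0a undefined. 0a->0: no, aba/ba meet in 0 with "ba" left. Open state 1: 0a->1.
b: 0b undefined. 0b->0: no, bb/b meet in 0. 0b->1: ok.
aa: 1a undefined. 1a->0: no, bab/b meet in 1. 1a->1: no, aba/baaaba meet in 1 with "ba" left. Open state 2: 1a->2.
ab: 1b undefined. 1b->0: no, aba/b meet in 1. 1b->1: no, bb/b meet in 1. 1b->2: no, bb/ba meet in 2. Open state 3: 1b->3.
aaa: 2a undefined. 2a->0: no, aba/baaaba meet in 3 with "a" left. 2a->1: no, aaa/b meet in 1. 2a->2: no, aaa/ba meet in 2. 2a->3: ok.
aab: 2b undefined. 2b->0: ok.
aba: 3a undefined. 3a->0: no, abab/b meet in 1. 3a->1: no, aba/b meet in 1. 3a->2: no, aba/ba meet in 2. 3a->3: ok.
bbb: 3b undefined. 3b->0: no, bbbb/b meet in 1. 3b->1: no, abab/b meet in 1. 3b->2: no, bb/bbaba meet in 3. 3b->3: no, bb/bbaba meet in 3. Open state 4: 3b->4.
bbbb: 4b undefined. 4b->0: ok.
bbaba: 4a undefined. 4a->0: no, bab/bbaba meet in 0. 4a->1: no, bbabaa/ba meet in 2. 4a->2: ok.
All examples now run through 5 states with every (state, symbol) defined. Accept strings end in {0,3,4}, Reject strings end in {1,2}; accept={0,3,4}.

states=5 start=0 accept={0,3,4} delta: 0a->1 0b->1 1a->2 1b->3 2a->3 2b->0 3a->3 3b->4 4a->2 4b->0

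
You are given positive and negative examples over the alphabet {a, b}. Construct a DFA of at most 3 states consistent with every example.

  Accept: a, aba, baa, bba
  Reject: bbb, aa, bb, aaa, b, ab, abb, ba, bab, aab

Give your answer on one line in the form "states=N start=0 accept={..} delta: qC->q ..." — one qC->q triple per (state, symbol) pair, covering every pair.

Grow the machine one transition at a time. Run the examples from 0; the earliest place one falls off (shortest prefix, ties alphabetical) gets sent to the lowest-numbered state that keeps every Accept/Reject pair distinguishable — a pair clashes when both reach the same state with identical unread suffix — and to a fresh state only if none does.
a: 0a undefined. 0a->0: no, a/aa meet in 0. Open state 1: 0a->1.
b: 0b undefined. 0b->0: no, a/ba meet in 1. 0b->1: no, a/b meet in 1. Open state 2: 0b->2.
aa: 1a undefined. 1a->0: no, a/aaa meet in 1. 1a->1: no, a/aa meet in 1. 1a->2: ok.
ab: 1b undefined. 1b->0: ok.
ba: 2a undefined. 2a->0: ok.
bb: 2b undefined. 2b->0: ok.
All examples now run through 3 states with every (state, symbol) defined. Accept strings end in {1}, Reject strings end in {0,2}; accept={1}.

states=3 start=0 accept={1} delta: 0a->1 0b->2 1a->2 1b->0 2a->0 2b->0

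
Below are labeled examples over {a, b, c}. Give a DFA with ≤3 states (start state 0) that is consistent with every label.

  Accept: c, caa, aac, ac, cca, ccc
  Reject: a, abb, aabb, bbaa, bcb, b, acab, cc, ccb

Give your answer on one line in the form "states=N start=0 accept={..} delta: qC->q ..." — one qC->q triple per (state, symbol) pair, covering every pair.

states=3 start=0 accept={1} delta: 0a->0 0b->0 0c->1 1a->1 1b->0 1c->2 2a->1 2b->0 2c->1

State merging on the prefix tree: take the shortest (then alphabetical) example prefix whose next move is undefined and point that move at state 0, else 1, else 2, ...; a target is out if some Accept/Reject pair would then sit in one state with the same input left (inseparable). If every existing state is out, open a new one.
a: 0a undefined. 0a->0: ok.
b: 0b undefined. 0b->0: ok.
c: 0c undefined. 0c->0: no, c/a meet in 0. Open state 1: 0c->1.
ca: 1a undefined. 1a->0: no, caa/a meet in 0. 1a->1: ok.
cc: 1c undefined. 1c->0: no, cca/a meet in 0. 1c->1: no, c/cc meet in 1. Open state 2: 1c->2.
bcb: 1b undefined. 1b->0: ok.
cca: 2a undefined. 2a->0: no, cca/a meet in 0. 2a->1: ok.
ccb: 2b undefined. 2b->0: ok.
ccc: 2c undefined. 2c->0: no, ccc/a meet in 0. 2c->1: ok.
All examples now run through 3 states with every (state, symbol) defined. Accept strings end in {1}, Reject strings end in {0,2}; accept={1}.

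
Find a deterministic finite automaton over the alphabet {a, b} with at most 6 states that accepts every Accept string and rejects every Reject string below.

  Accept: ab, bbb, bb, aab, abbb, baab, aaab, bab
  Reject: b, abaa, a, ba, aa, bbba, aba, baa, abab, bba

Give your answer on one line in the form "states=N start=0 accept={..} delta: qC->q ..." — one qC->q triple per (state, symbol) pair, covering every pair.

states=3 start=0 accept={2} delta: 0a->1 0b->1 1a->1 1b->2 2a->0 2b->2

Grow the machine one transition at a time. Run the examples from 0; the earliest place one falls off (shortest prefix, ties alphabetical) gets sent to the lowest-numbered state that keeps every Accept/Reject pair distinguishable — a pair clashes when both reach the same state with identical unread suffix — and to a fresh state only if none does.
a: 0a undefined. 0a->0: no, ab/b meet in 0 with "b" left. Open state 1: 0a->1.
b: 0b undefined. 0b->0: no, bbb/b meet in 0. 0b->1: ok.
aa: 1a undefined. 1a->0: no, aab/b meet in 1. 1a->1: ok.
ab: 1b undefined. 1b->0: no, ab/abab meet in 0. 1b->1: no, ab/b meet in 1. Open state 2: 1b->2.
aba: 2a undefined. 2a->0: ok.
abb: 2b undefined. 2b->0: no, bbb/aba meet in 0. 2b->1: no, bbb/b meet in 1. 2b->2: ok.
All examples now run through 3 states with every (state, symbol) defined. Accept strings end in {2}, Reject strings end in {0,1}; accept={2}.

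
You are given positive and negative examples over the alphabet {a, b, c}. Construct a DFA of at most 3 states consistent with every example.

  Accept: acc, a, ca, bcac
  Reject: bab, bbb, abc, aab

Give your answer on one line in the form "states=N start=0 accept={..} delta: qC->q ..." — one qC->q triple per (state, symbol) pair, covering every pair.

states=2 start=0 accept={0} delta: 0a->0 0b->1 0c->0 1a->0 1b->0 1c->1

Fold the examples into a partial DFA from state 0: repeatedly fix the first undefined (state, symbol) met by the shortest-then-alphabetical prefix, trying targets in increasing order and rejecting any under which an Accept and a Reject string meet in one state with the same remainder; add a state when all current targets are rejected. Accepting states are where Accept strings end.
a: 0a undefined. 0a->0: ok.
b: 0b undefined. 0b->0: no, a/bab meet in 0. Open state 1: 0b->1.
c: 0c undefined. 0c->0: ok.
ba: 1a undefined. 1a->0: ok.
bb: 1b undefined. 1b->0: ok.
bc: 1c undefined. 1c->0: no, acc/abc meet in 0. 1c->1: ok.
All examples now run through 2 states with every (state, symbol) defined. Accept strings end in {0}, Reject strings end in {1}; accept={0}.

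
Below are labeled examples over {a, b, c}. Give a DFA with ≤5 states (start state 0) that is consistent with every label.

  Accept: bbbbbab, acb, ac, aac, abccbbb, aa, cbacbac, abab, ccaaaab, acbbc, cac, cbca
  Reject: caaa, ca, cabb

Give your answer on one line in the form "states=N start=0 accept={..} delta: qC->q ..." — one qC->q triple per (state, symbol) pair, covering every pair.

states=3 start=0 accept={0,1} delta: 0a->0 0b->0 0c->1 1a->2 1b->1 1c->0 2a->1 2b->2 2c->0

Fold the examples into a partial DFA from state 0: repeatedly fix the first undefined (state, symbol) met by the shortest-then-alphabetical prefix, trying targets in increasing order and rejecting any under which an Accept and a Reject string meet in one state with the same remainder; add a state when all current targets are rejected. Accepting states are where Accept strings end.
a: 0a undefined. 0a->0: ok.
b: 0b undefined. 0b->0: ok.
c: 0c undefined. 0c->0: no, bbbbbab/caaa meet in 0. Open state 1: 0c->1.
ca: 1a undefined. 1a->0: no, bbbbbab/caaa meet in 0. 1a->1: no, ac/caaa meet in 1. Open state 2: 1a->2.
cb: 1b undefined. 1b->0: no, cbca/ca meet in 2. 1b->1: ok.
cc: 1c undefined. 1c->0: ok.
caa: 2a undefined. 2a->0: no, bbbbbab/caaa meet in 0. 2a->1: ok.
cab: 2b undefined. 2b->0: no, bbbbbab/cabb meet in 0. 2b->1: no, acb/cabb meet in 1. 2b->2: ok.
cac: 2c undefined. 2c->0: ok.
All examples now run through 3 states with every (state, symbol) defined. Accept strings end in {0,1}, Reject strings end in {2}; accept={0,1}.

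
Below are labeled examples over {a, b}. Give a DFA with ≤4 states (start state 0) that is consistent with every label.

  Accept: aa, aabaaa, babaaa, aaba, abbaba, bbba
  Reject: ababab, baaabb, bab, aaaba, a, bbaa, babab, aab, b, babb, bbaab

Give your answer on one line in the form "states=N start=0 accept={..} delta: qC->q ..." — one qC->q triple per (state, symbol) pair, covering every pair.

Grow the machine one transition at a time. Run the examples from 0; the earliest place one falls off (shortest prefix, ties alphabetical) gets sent to the lowest-numbered state that keeps every Accept/Reject pair distinguishable — a pair clashes when both reach the same state with identical unread suffix — and to a fresh state only if none does.
a: 0a undefined. 0a->0: no, aa/a meet in 0. Open state 1: 0a->1.
b: 0b undefined. 0b->0: no, aa/bbaa meet in 1 with "a" left. 0b->1: ok.
aa: 1a undefined. 1a->0: ok.
ab: 1b undefined. 1b->0: no, aa/ababab meet in 0. 1b->1: no, aa/aaaba meet in 0. Open state 2: 1b->2.
aba: 2a undefined. 2a->0: no, aa/aaaba meet in 0. 2a->1: no, aa/bbaa meet in 0. 2a->2: ok.
abb: 2b undefined. 2b->0: no, aa/bbaab meet in 0. 2b->1: ok.
All examples now run through 3 states with every (state, symbol) defined. Accept strings end in {0}, Reject strings end in {1,2}; accept={0}.

states=3 start=0 accept={0} delta: 0a->1 0b->1 1a->0 1b->2 2a->2 2b->1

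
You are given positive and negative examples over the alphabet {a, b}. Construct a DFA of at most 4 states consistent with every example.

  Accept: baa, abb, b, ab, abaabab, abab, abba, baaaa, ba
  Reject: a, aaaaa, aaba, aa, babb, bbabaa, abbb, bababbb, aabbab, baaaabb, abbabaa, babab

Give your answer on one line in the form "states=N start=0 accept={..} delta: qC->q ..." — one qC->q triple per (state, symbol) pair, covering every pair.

Fold the examples into a partial DFA from state 0: repeatedly fix the first undefined (state, symbol) met by the shortest-then-alphabetical prefix, trying targets in increasing order and rejecting any under which an Accept and a Reject string meet in one state with the same remainder; add a state when all current targets are rejected. Accepting states are where Accept strings end.
a: 0a undefined. 0a->0: no, ba/aaba meet in 0 with "ba" left. Open state 1: 0a->1.
b: 0b undefined. 0b->0: no, baa/aa meet in 1 with "a" left. 0b->1: no, b/a meet in 1. Open state 2: 0b->2.
aa: 1a undefined. 1a->0: no, ba/aaba meet in 2 with "a" left. 1a->1: ok.
ab: 1b undefined. 1b->0: ok.
ba: 2a undefined. 2a->0: no, baa/a meet in 1. 2a->1: no, baa/a meet in 1. 2a->2: ok.
bb: 2b undefined. 2b->0: no, baa/babb meet in 2. 2b->1: no, ab/babb meet in 0. 2b->2: no, baa/babb meet in 2. Open state 3: 2b->3.
bba: 3a undefined. 3a->0: no, baa/bbabaa meet in 2. 3a->1: no, ab/babab meet in 0. 3a->2: no, baa/bbabaa meet in 2. 3a->3: ok.
babb: 3b undefined. 3b->0: no, ab/babb meet in 0. 3b->1: no, baa/bababbb meet in 2. 3b->2: no, baa/babb meet in 2. 3b->3: ok.
All examples now run through 4 states with every (state, symbol) defined. Accept strings end in {0,2}, Reject strings end in {1,3}; accept={0,2}.

states=4 start=0 accept={0,2} delta: 0a->1 0b->2 1a->1 1b->0 2a->2 2b->3 3a->3 3b->3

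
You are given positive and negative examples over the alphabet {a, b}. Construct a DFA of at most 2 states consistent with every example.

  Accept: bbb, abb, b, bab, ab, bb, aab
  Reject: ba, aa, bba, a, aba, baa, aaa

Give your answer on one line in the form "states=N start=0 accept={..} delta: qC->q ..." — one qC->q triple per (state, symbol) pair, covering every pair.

states=2 start=0 accept={1} delta: 0a->0 0b->1 1a->0 1b->1

State merging on the prefix tree: take the shortest (then alphabetical) example prefix whose next move is undefined and point that move at state 0, else 1, else 2, ...; a target is out if some Accept/Reject pair would then sit in one state with the same input left (inseparable). If every existing state is out, open a new one.
a: 0a undefined. 0a->0: ok.
b: 0b undefined. 0b->0: no, bbb/ba meet in 0. Open state 1: 0b->1.
ba: 1a undefined. 1a->0: ok.
bb: 1b undefined. 1b->0: no, abb/ba meet in 0. 1b->1: ok.
All examples now run through 2 states with every (state, symbol) defined. Accept strings end in {1}, Reject strings end in {0}; accept={1}.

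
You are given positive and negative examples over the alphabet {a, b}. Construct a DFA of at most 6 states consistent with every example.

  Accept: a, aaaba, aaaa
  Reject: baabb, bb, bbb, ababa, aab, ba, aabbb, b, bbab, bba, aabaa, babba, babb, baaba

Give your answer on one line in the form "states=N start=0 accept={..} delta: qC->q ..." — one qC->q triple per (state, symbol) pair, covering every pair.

states=3 start=0 accept={0,1} delta: 0a->1 0b->2 1a->0 1b->1 2a->2 2b->2

State merging on the prefix tree: take the shortest (then alphabetical) example prefix whose next move is undefined and point that move at state 0, else 1, else 2, ...; a target is out if some Accept/Reject pair would then sit in one state with the same input left (inseparable). If every existing state is out, open a new one.
a: 0a undefined. 0a->0: no, aaaba/ba meet in 0 with "ba" left. Open state 1: 0a->1.
b: 0b undefined. 0b->0: no, a/ba meet in 1. 0b->1: no, a/b meet in 1. Open state 2: 0b->2.
aa: 1a undefined. 1a->0: ok.
ab: 1b undefined. 1b->0: no, a/ababa meet in 1. 1b->1: ok.
ba: 2a undefined. 2a->0: no, a/baabb meet in 1. 2a->1: no, a/ababa meet in 1. 2a->2: ok.
bb: 2b undefined. 2b->0: no, a/bbab meet in 1. 2b->1: no, a/baabb meet in 1. 2b->2: ok.
All examples now run through 3 states with every (state, symbol) defined. Accept strings end in {0,1}, Reject strings end in {2}; accept={0,1}.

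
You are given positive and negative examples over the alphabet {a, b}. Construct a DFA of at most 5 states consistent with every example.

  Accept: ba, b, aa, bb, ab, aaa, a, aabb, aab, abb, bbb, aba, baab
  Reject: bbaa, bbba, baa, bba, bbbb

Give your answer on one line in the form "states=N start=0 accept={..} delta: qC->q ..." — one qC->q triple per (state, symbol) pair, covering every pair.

states=5 start=0 accept={0,1,2,4} delta: 0a->0 0b->1 1a->2 1b->2 2a->3 2b->4 3a->3 3b->0 4a->3 4b->3

Grow the machine one transition at a time. Run the examples from 0; the earliest place one falls off (shortest prefix, ties alphabetical) gets sent to the lowest-numbered state that keeps every Accept/Reject pair distinguishable — a pair clashes when both reach the same state with identical unread suffix — and to a fresh state only if none does.
a: 0a undefined. 0a->0: ok.
b: 0b undefined. 0b->0: no, ba/bbaa meet in 0. Open state 1: 0b->1.
ba: 1a undefined. 1a->0: no, ba/baa meet in 0. 1a->1: no, ba/baa meet in 1. Open state 2: 1a->2.
bb: 1b undefined. 1b->0: no, ba/bbba meet in 2. 1b->1: no, ba/bbba meet in 2. 1b->2: ok.
baa: 2a undefined. 2a->0: no, aa/bbaa meet in 0. 2a->1: no, ba/bbaa meet in 2. 2a->2: no, ba/bbaa meet in 2. Open state 3: 2a->3.
bbb: 2b undefined. 2b->0: no, b/bbbb meet in 1. 2b->1: no, ba/bbba meet in 2. 2b->2: no, ba/bbbb meet in 2. 2b->3: no, bbb/baa meet in 3. Open state 4: 2b->4.
baab: 3b undefined. 3b->0: ok.
bbaa: 3a undefined. 3a->0: no, aa/bbaa meet in 0. 3a->1: no, b/bbaa meet in 1. 3a->2: no, ba/bbaa meet in 2. 3a->3: ok.
bbba: 4a undefined. 4a->0: no, aa/bbba meet in 0. 4a->1: no, b/bbba meet in 1. 4a->2: no, ba/bbba meet in 2. 4a->3: ok.
bbbb: 4b undefined. 4b->0: no, aa/bbbb meet in 0. 4b->1: no, b/bbbb meet in 1. 4b->2: no, ba/bbbb meet in 2. 4b->3: ok.
All examples now run through 5 states with every (state, symbol) defined. Accept strings end in {0,1,2,4}, Reject strings end in {3}; accept={0,1,2,4}.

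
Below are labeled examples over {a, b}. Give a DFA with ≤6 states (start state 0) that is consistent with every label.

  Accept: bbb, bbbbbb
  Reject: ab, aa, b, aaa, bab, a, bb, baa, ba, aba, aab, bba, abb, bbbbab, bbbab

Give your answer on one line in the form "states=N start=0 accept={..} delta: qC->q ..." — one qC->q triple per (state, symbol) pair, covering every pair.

states=4 start=0 accept={3} delta: 0a->0 0b->1 1a->0 1b->2 2a->0 2b->3 3a->0 3b->1

Fold the examples into a partial DFA from state 0: repeatedly fix the first undefined (state, symbol) met by the shortest-then-alphabetical prefix, trying targets in increasing order and rejecting any under which an Accept and a Reject string meet in one state with the same remainder; add a state when all current targets are rejected. Accepting states are where Accept strings end.
a: 0a undefined. 0a->0: ok.
b: 0b undefined. 0b->0: no, bbb/ab meet in 0. Open state 1: 0b->1.
ba: 1a undefined. 1a->0: ok.
bb: 1b undefined. 1b->0: no, bbb/ab meet in 1. 1b->1: no, bbb/ab meet in 1. Open state 2: 1b->2.
bba: 2a undefined. 2a->0: ok.
bbb: 2b undefined. 2b->0: no, bbb/aa meet in 0. 2b->1: no, bbb/ab meet in 1. 2b->2: no, bbb/bb meet in 2. Open state 3: 2b->3.
bbba: 3a undefined. 3a->0: ok.
bbbb: 3b undefined. 3b->0: no, bbbbbb/bb meet in 2. 3b->1: ok.
All examples now run through 4 states with every (state, symbol) defined. Accept strings end in {3}, Reject strings end in {0,1,2}; accept={3}.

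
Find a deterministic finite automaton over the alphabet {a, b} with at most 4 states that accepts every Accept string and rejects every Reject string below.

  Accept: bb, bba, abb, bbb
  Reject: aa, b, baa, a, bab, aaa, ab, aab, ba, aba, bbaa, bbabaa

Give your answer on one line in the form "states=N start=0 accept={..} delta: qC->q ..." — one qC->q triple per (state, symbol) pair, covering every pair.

states=4 start=0 accept={2,3} delta: 0a->0 0b->1 1a->0 1b->2 2a->3 2b->2 3a->0 3b->0

Grow the machine one transition at a time. Run the examples from 0; the earliest place one falls off (shortest prefix, ties alphabetical) gets sent to the lowest-numbered state that keeps every Accept/Reject pair distinguishable — a pair clashes when both reach the same state with identical unread suffix — and to a fresh state only if none does.
a: 0a undefined. 0a->0: ok.
b: 0b undefined. 0b->0: no, bb/aa meet in 0. Open state 1: 0b->1.
ba: 1a undefined. 1a->0: ok.
bb: 1b undefined. 1b->0: no, bb/aa meet in 0. 1b->1: no, bb/b meet in 1. Open state 2: 1b->2.
bba: 2a undefined. 2a->0: no, bba/aa meet in 0. 2a->1: no, bba/b meet in 1. 2a->2: no, bb/bbaa meet in 2. Open state 3: 2a->3.
bbb: 2b undefined. 2b->0: no, bbb/aa meet in 0. 2b->1: no, bbb/b meet in 1. 2b->2: ok.
bbaa: 3a undefined. 3a->0: ok.
bbab: 3b undefined. 3b->0: ok.
All examples now run through 4 states with every (state, symbol) defined. Accept strings end in {2,3}, Reject strings end in {0,1}; accept={2,3}.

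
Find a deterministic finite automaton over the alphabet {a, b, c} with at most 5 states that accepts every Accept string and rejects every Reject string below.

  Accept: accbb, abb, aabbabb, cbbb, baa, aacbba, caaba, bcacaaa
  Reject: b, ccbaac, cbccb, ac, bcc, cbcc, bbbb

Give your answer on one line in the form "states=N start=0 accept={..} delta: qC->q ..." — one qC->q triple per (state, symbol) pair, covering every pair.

states=4 start=0 accept={2,3} delta: 0a->0 0b->1 0c->0 1a->2 1b->2 1c->2 2a->3 2b->3 2c->0 3a->2 3b->1 3c->1

State merging on the prefix tree: take the shortest (then alphabetical) example prefix whose next move is undefined and point that move at state 0, else 1, else 2, ...; a target is out if some Accept/Reject pair would then sit in one state with the same input left (inseparable). If every existing state is out, open a new one.
a: 0a undefined. 0a->0: ok.
b: 0b undefined. 0b->0: no, abb/b meet in 0. Open state 1: 0b->1.
c: 0c undefined. 0c->0: ok.
ba: 1a undefined. 1a->0: no, baa/ccbaac meet in 0. 1a->1: no, baa/b meet in 1. Open state 2: 1a->2.
bb: 1b undefined. 1b->0: no, accbb/ac meet in 0. 1b->1: no, accbb/b meet in 1. 1b->2: ok.
bc: 1c undefined. 1c->0: no, bcacaaa/ac meet in 0. 1c->1: no, accbb/cbccb meet in 2. 1c->2: ok.
baa: 2a undefined. 2a->0: no, baa/ccbaac meet in 0. 2a->1: no, accbb/ccbaac meet in 2. 2a->2: no, aabbabb/bbbb meet in 2 with "bb" left. Open state 3: 2a->3.
bbb: 2b undefined. 2b->0: no, cbbb/ac meet in 0. 2b->1: no, accbb/bbbb meet in 2. 2b->2: no, accbb/bbbb meet in 2. 2b->3: ok.
bcc: 2c undefined. 2c->0: ok.
bbbb: 3b undefined. 3b->0: no, aabbabb/b meet in 1. 3b->1: ok.
bcac: 3c undefined. 3c->0: no, bcacaaa/ccbaac meet in 0. 3c->1: ok.
bcacaaa: 3a undefined. 3a->0: no, bcacaaa/ac meet in 0. 3a->1: no, bcacaaa/b meet in 1. 3a->2: ok.
All examples now run through 4 states with every (state, symbol) defined. Accept strings end in {2,3}, Reject strings end in {0,1}; accept={2,3}.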